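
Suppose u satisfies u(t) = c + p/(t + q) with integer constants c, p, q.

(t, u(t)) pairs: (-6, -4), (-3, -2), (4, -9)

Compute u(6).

-8

(u(t) − c)(t + q) = p for each data point; the three points give a linear system in c and q, then p follows.
Solving: c = -6, q = 0, p = -12, so u(t) = -6 − 12/(t + 0).
Then u(6) = -6 − 12/6 = -8.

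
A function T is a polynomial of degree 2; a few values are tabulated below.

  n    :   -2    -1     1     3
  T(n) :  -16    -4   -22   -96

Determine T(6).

-312

Write T(n) = an² + bn + c; the 4 given values yield a linear system in the 3 coefficients.
Solving, T(n) = -7n² - 9n - 6.
Then T(6) = -312.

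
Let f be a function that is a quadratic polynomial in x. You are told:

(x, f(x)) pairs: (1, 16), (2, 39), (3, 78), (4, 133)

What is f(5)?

Write f(x) = ax² + bx + c; the 4 given values yield a linear system in the 3 coefficients.
Solving, f(x) = 8x² - x + 9.
Then f(5) = 204.

204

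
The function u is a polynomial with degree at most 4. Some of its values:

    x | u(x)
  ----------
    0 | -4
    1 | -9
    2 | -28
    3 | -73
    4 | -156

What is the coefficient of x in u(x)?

-2

First differences: -5, -19, -45, -83. Second differences: -14, -26, -38. Third differences: -12, -12.
Level-3 differences are constant, so u has degree 3.
Fitting a degree-3 polynomial gives u(x) = -2x³ - x² - 2x - 4.
The coefficient of x is -2.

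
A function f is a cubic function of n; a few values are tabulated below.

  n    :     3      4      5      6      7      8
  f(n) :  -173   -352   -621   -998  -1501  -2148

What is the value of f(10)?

First differences: -179, -269, -377, -503, -647. Second differences: -90, -108, -126, -144. Third differences: -18, -18, -18.
Level-3 differences are constant, so f has degree 3.
Fitting a degree-3 polynomial gives f(n) = -3n³ - 9n² - 5n + 4.
Then f(10) = -3946.

-3946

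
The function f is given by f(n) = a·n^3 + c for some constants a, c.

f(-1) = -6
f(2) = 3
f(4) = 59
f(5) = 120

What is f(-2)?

From f(-1) = -6 and f(2) = 3: -1a + c = -6 and 8a + c = 3.
Subtracting: 9a = 9, so a = 1; then c = -6 − 1·(-1) = -5.
So f(n) = 1n³ − 5, and f(-2) = -13.

-13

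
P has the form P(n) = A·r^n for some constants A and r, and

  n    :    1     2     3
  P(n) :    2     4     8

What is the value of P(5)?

Consecutive ratio: 4/2 = 2, and 8/4 = 2, so r = 2.
Then A·2^1 = 2 gives A = 1, and P(n) = 1·2^n.
P(5) = 1·2^5 = 32.

32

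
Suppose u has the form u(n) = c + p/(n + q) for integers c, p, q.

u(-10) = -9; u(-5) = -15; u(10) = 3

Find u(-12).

(u(n) − c)(n + q) = p for each data point; the three points give a linear system in c and q, then p follows.
Solving: c = -3, q = 0, p = 60, so u(n) = -3 + 60/(n + 0).
Then u(-12) = -3 + 60/(-12) = -8.

-8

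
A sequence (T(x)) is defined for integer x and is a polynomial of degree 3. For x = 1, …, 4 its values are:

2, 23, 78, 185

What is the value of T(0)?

Write T(x) = ax³ + bx² + cx + d; the 4 given values yield a linear system in the 4 coefficients.
Solving, T(x) = 3x³ - x² + 3x - 3.
Then T(0) = -3.

-3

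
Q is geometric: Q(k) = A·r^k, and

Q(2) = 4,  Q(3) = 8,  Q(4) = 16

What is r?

Consecutive ratio: 8/4 = 2, and 16/8 = 2, so r = 2.
Then A·2^2 = 4 gives A = 1, and Q(k) = 1·2^k.

2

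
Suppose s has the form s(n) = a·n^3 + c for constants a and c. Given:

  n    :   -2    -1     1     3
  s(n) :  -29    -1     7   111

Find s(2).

35

From s(-2) = -29 and s(-1) = -1: -8a + c = -29 and -1a + c = -1.
Subtracting: 7a = 28, so a = 4; then c = -29 − 4·(-8) = 3.
So s(n) = 4n³ + 3, and s(2) = 35.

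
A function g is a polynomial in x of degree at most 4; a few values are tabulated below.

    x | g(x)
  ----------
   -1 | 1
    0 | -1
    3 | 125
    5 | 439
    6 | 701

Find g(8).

Write g(x) = ax^4 + bx³ + cx² + dx + e; the 5 given values yield a linear system in the 5 coefficients.
Solving, the leading coefficient vanishes, and g(x) = 2x³ + 7x² + 3x - 1.
Then g(8) = 1495.

1495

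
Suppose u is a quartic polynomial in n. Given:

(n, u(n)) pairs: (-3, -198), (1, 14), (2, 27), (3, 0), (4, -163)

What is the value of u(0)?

Write u(n) = an^4 + bn³ + cn² + dn + e; the 5 given values yield a linear system in the 5 coefficients.
Solving, u(n) = -2n^4 + 4n³ + 6n² - 3n + 9.
Then u(0) = 9.

9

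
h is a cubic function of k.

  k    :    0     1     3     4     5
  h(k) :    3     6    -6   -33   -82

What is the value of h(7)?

Write h(k) = ak³ + bk² + ck + d; the 5 given values yield a linear system in the 4 coefficients.
Solving, h(k) = -k³ + k² + 3k + 3.
Then h(7) = -270.

-270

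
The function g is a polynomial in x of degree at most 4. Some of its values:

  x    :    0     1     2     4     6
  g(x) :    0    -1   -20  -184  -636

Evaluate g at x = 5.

-365

Write g(x) = ax^4 + bx³ + cx² + dx + e; the 5 given values yield a linear system in the 5 coefficients.
Solving, the leading coefficient vanishes, and g(x) = -3x³ + 2x.
Then g(5) = -365.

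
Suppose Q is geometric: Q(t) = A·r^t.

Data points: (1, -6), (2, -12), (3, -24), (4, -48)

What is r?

Consecutive ratio: -12/(-6) = 2, and -24/(-12) = 2, so r = 2.
Then A·2^1 = -6 gives A = -3, and Q(t) = -3·2^t.

2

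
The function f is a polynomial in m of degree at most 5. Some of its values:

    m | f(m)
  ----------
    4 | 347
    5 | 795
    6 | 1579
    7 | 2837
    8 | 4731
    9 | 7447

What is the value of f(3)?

121

First differences: 448, 784, 1258, 1894, 2716. Second differences: 336, 474, 636, 822. Third differences: 138, 162, 186. Fourth differences: 24, 24.
Level-4 differences are constant, so f has degree 4.
Fitting a degree-4 polynomial gives f(m) = m^4 + m³ + 2m² - 5.
Then f(3) = 121.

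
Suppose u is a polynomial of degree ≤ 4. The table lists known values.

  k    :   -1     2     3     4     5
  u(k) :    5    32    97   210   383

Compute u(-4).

Write u(k) = ak^4 + bk³ + ck² + dk + e; the 5 given values yield a linear system in the 5 coefficients.
Solving, the leading coefficient vanishes, and u(k) = 2k³ + 6k² - 3k - 2.
Then u(-4) = -22.

-22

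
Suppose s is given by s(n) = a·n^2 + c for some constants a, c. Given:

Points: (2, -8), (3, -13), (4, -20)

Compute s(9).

From s(2) = -8 and s(3) = -13: 4a + c = -8 and 9a + c = -13.
Subtracting: 5a = -5, so a = -1; then c = -8 − (-1)·4 = -4.
So s(n) = -1n² − 4, and s(9) = -85.

-85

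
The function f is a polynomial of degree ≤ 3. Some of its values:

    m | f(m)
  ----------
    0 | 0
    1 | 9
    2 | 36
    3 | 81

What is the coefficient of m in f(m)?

First differences: 9, 27, 45. Second differences: 18, 18.
Level-2 differences are constant, so f has degree 2.
Fitting a degree-2 polynomial gives f(m) = 9m².
The coefficient of m is 0.

0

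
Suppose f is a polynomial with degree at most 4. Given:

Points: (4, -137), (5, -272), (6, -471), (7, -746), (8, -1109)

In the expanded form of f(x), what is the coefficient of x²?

First differences: -135, -199, -275, -363. Second differences: -64, -76, -88. Third differences: -12, -12.
Level-3 differences are constant, so f has degree 3.
Fitting a degree-3 polynomial gives f(x) = -2x³ - 2x² + 5x + 3.
The coefficient of x² is -2.

-2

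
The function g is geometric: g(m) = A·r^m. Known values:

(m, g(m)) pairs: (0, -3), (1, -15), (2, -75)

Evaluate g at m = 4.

-1875

Consecutive ratio: -15/(-3) = 5, and -75/(-15) = 5, so r = 5.
Then A·5^0 = -3 gives A = -3, and g(m) = -3·5^m.
g(4) = -3·5^4 = -1875.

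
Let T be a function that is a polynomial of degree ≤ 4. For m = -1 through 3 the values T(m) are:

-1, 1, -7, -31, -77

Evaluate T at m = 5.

First differences: 2, -8, -24, -46. Second differences: -10, -16, -22. Third differences: -6, -6.
Level-3 differences are constant, so T has degree 3.
Fitting a degree-3 polynomial gives T(m) = -m³ - 5m² - 2m + 1.
Then T(5) = -259.

-259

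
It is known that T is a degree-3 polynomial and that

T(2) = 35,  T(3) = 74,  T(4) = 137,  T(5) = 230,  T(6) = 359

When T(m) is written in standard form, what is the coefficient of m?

First differences: 39, 63, 93, 129. Second differences: 24, 30, 36. Third differences: 6, 6.
Level-3 differences are constant, so T has degree 3.
Fitting a degree-3 polynomial gives T(m) = m³ + 3m² + 5m + 5.
The coefficient of m is 5.

5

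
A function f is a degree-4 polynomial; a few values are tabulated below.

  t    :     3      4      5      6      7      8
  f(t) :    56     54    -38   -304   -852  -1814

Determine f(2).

28

First differences: -2, -92, -266, -548, -962. Second differences: -90, -174, -282, -414. Third differences: -84, -108, -132. Fourth differences: -24, -24.
Level-4 differences are constant, so f has degree 4.
Fitting a degree-4 polynomial gives f(t) = -t^4 + 4t³ + 4t² - 3t + 2.
Then f(2) = 28.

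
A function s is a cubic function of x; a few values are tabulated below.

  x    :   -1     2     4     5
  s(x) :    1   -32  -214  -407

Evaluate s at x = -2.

Write s(x) = ax³ + bx² + cx + d; the 4 given values yield a linear system in the 4 coefficients.
Solving, s(x) = -3x³ - x² - x - 2.
Then s(-2) = 20.

20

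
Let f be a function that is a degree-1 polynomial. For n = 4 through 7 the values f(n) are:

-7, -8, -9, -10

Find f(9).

First differences: -1, -1, -1.
Level-1 differences are constant, so f has degree 1.
Fitting a degree-1 polynomial gives f(n) = -n - 3.
Then f(9) = -12.

-12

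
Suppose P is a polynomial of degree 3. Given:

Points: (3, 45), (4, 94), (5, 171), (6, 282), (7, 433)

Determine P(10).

First differences: 49, 77, 111, 151. Second differences: 28, 34, 40. Third differences: 6, 6.
Level-3 differences are constant, so P has degree 3.
Fitting a degree-3 polynomial gives P(m) = m³ + 2m² - 2m + 6.
Then P(10) = 1186.

1186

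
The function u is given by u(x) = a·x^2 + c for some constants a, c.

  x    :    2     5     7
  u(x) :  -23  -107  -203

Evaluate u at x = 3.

From u(2) = -23 and u(5) = -107: 4a + c = -23 and 25a + c = -107.
Subtracting: 21a = -84, so a = -4; then c = -23 − (-4)·4 = -7.
So u(x) = -4x² − 7, and u(3) = -43.

-43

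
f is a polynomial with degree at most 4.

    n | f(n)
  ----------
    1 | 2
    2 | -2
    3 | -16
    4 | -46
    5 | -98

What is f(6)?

-178

First differences: -4, -14, -30, -52. Second differences: -10, -16, -22. Third differences: -6, -6.
Level-3 differences are constant, so f has degree 3.
Fitting a degree-3 polynomial gives f(n) = -n³ + n² + 2.
Then f(6) = -178.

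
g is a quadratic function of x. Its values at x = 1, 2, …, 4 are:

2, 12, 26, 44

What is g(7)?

122

First differences: 10, 14, 18. Second differences: 4, 4.
Level-2 differences are constant, so g has degree 2.
Fitting a degree-2 polynomial gives g(x) = 2x² + 4x - 4.
Then g(7) = 122.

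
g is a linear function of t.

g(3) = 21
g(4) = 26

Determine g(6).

36

Write g(t) = at + b; the 2 given values yield a linear system in the 2 coefficients.
Solving, g(t) = 5t + 6.
Then g(6) = 36.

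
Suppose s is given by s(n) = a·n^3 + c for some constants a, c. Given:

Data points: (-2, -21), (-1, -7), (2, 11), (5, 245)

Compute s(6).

427

From s(-2) = -21 and s(-1) = -7: -8a + c = -21 and -1a + c = -7.
Subtracting: 7a = 14, so a = 2; then c = -21 − 2·(-8) = -5.
So s(n) = 2n³ − 5, and s(6) = 427.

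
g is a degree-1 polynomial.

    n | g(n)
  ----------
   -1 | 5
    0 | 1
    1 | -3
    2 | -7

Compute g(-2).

First differences: -4, -4, -4.
Level-1 differences are constant, so g has degree 1.
Fitting a degree-1 polynomial gives g(n) = -4n + 1.
Then g(-2) = 9.

9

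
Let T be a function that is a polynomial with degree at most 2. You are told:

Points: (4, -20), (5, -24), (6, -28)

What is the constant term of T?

First differences: -4, -4.
Level-1 differences are constant, so T has degree 1.
Fitting a degree-1 polynomial gives T(m) = -4m - 4.
The constant term is T(0) = -4.

-4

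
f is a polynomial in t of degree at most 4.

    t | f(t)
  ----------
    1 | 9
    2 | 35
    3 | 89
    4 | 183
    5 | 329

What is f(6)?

539

First differences: 26, 54, 94, 146. Second differences: 28, 40, 52. Third differences: 12, 12.
Level-3 differences are constant, so f has degree 3.
Fitting a degree-3 polynomial gives f(t) = 2t³ + 2t² + 6t - 1.
Then f(6) = 539.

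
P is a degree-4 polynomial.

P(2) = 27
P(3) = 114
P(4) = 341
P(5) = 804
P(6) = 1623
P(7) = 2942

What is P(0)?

First differences: 87, 227, 463, 819, 1319. Second differences: 140, 236, 356, 500. Third differences: 96, 120, 144. Fourth differences: 24, 24.
Level-4 differences are constant, so P has degree 4.
Fitting a degree-4 polynomial gives P(n) = n^4 + 2n³ - 3n² - n + 9.
The constant term is P(0) = 9.

9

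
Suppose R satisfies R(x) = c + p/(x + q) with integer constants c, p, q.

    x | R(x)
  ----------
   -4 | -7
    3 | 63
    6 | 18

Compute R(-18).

(R(x) − c)(x + q) = p for each data point; the three points give a linear system in c and q, then p follows.
Solving: c = 3, q = -2, p = 60, so R(x) = 3 + 60/(x − 2).
Then R(-18) = 3 + 60/(-20) = 0.

0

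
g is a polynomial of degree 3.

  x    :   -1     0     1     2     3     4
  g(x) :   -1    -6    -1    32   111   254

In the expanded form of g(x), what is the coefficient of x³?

3

Write g(x) = ax³ + bx² + cx + d; the 6 given values yield a linear system in the 4 coefficients.
Solving, g(x) = 3x³ + 5x² - 3x - 6.
The coefficient of x³ is 3.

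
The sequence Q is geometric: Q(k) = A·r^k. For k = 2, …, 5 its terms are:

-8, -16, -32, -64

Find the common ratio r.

2

Consecutive ratio: -16/(-8) = 2, and -32/(-16) = 2, so r = 2.
Then A·2^2 = -8 gives A = -2, and Q(k) = -2·2^k.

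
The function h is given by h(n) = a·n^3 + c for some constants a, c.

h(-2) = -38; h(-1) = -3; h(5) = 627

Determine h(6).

From h(-2) = -38 and h(-1) = -3: -8a + c = -38 and -1a + c = -3.
Subtracting: 7a = 35, so a = 5; then c = -38 − 5·(-8) = 2.
So h(n) = 5n³ + 2, and h(6) = 1082.

1082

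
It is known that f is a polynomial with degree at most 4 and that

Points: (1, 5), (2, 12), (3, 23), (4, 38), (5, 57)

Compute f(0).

2

Write f(t) = at^4 + bt³ + ct² + dt + e; the 5 given values yield a linear system in the 5 coefficients.
Solving, the top 2 coefficients vanish, and f(t) = 2t² + t + 2.
Then f(0) = 2.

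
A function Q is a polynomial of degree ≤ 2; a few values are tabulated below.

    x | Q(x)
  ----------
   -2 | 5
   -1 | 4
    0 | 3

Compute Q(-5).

8

First differences: -1, -1.
Level-1 differences are constant, so Q has degree 1.
Fitting a degree-1 polynomial gives Q(x) = -x + 3.
Then Q(-5) = 8.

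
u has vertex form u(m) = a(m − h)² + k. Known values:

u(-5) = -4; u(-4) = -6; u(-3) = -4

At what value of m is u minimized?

-4

First differences -2, 2; second difference 4 = 2a, so a = 2.
Expanding, the m-coefficient is −2ah = -4h; matching it to the data gives h = -4, and then k = -6.
So u(m) = 2(m + 4)² − 6.
Hence h = -4.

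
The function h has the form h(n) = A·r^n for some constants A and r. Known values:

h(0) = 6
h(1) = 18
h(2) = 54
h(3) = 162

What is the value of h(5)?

Consecutive ratio: 18/6 = 3, and 54/18 = 3, so r = 3.
Then A·3^0 = 6 gives A = 6, and h(n) = 6·3^n.
h(5) = 6·3^5 = 1458.

1458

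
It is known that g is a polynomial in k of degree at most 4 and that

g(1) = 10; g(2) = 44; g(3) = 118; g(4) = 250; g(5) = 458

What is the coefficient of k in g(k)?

Write g(k) = ak^4 + bk³ + ck² + dk + e; the 5 given values yield a linear system in the 5 coefficients.
Solving, the leading coefficient vanishes, and g(k) = 3k³ + 2k² + 7k - 2.
The coefficient of k is 7.

7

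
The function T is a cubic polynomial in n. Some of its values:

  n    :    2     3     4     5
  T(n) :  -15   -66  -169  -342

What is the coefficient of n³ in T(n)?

-3

Write T(n) = an³ + bn² + cn + d; the 4 given values yield a linear system in the 4 coefficients.
Solving, T(n) = -3n³ + n² + n + 3.
The coefficient of n³ is -3.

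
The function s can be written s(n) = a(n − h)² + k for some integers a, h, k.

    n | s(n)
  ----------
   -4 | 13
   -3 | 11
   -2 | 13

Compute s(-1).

First differences -2, 2; second difference 4 = 2a, so a = 2.
Expanding, the n-coefficient is −2ah = -4h; matching it to the data gives h = -3, and then k = 11.
So s(n) = 2(n + 3)² + 11.
s(-1) = 2·2² + 11 = 19.

19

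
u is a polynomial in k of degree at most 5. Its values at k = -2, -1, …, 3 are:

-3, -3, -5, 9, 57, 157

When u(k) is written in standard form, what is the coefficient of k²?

8

First differences: 0, -2, 14, 48, 100. Second differences: -2, 16, 34, 52. Third differences: 18, 18, 18.
Level-3 differences are constant, so u has degree 3.
Fitting a degree-3 polynomial gives u(k) = 3k³ + 8k² + 3k - 5.
The coefficient of k² is 8.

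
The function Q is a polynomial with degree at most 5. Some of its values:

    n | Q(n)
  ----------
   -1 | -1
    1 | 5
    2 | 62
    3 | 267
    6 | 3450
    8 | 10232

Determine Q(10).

23990

Write Q(n) = an^5 + bn^4 + cn³ + dn² + en + p; the 6 given values yield a linear system in the 6 coefficients.
Solving, the leading coefficient vanishes, and Q(n) = 2n^4 + 4n³ - n.
Then Q(10) = 23990.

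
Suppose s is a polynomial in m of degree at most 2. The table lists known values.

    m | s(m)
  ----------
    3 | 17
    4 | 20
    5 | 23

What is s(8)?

First differences: 3, 3.
Level-1 differences are constant, so s has degree 1.
Fitting a degree-1 polynomial gives s(m) = 3m + 8.
Then s(8) = 32.

32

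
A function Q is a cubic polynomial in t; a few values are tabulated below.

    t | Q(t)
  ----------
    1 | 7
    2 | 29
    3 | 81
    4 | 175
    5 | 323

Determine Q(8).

1211

First differences: 22, 52, 94, 148. Second differences: 30, 42, 54. Third differences: 12, 12.
Level-3 differences are constant, so Q has degree 3.
Fitting a degree-3 polynomial gives Q(t) = 2t³ + 3t² - t + 3.
Then Q(8) = 1211.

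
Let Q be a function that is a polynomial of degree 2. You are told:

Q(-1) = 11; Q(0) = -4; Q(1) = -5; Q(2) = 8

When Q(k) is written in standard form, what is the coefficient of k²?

First differences: -15, -1, 13. Second differences: 14, 14.
Level-2 differences are constant, so Q has degree 2.
Fitting a degree-2 polynomial gives Q(k) = 7k² - 8k - 4.
The coefficient of k² is 7.

7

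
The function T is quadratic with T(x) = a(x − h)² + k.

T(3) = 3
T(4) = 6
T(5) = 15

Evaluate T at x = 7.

First differences 3, 9; second difference 6 = 2a, so a = 3.
Expanding, the x-coefficient is −2ah = -6h; matching it to the data gives h = 3, and then k = 3.
So T(x) = 3(x − 3)² + 3.
T(7) = 3·4² + 3 = 51.

51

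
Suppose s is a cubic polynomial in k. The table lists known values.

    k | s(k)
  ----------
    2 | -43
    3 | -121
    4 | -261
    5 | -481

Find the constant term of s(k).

-1

Write s(k) = ak³ + bk² + ck + d; the 4 given values yield a linear system in the 4 coefficients.
Solving, s(k) = -3k³ - 4k² - k - 1.
The constant term is s(0) = -1.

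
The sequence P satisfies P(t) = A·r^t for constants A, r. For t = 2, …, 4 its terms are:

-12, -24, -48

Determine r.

Consecutive ratio: -24/(-12) = 2, and -48/(-24) = 2, so r = 2.
Then A·2^2 = -12 gives A = -3, and P(t) = -3·2^t.

2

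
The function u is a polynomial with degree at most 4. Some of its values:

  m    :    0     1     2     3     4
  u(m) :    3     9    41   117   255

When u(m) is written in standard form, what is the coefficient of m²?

4

First differences: 6, 32, 76, 138. Second differences: 26, 44, 62. Third differences: 18, 18.
Level-3 differences are constant, so u has degree 3.
Fitting a degree-3 polynomial gives u(m) = 3m³ + 4m² - m + 3.
The coefficient of m² is 4.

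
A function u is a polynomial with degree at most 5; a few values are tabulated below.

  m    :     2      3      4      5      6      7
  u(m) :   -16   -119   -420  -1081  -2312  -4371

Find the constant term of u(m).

4

First differences: -103, -301, -661, -1231, -2059. Second differences: -198, -360, -570, -828. Third differences: -162, -210, -258. Fourth differences: -48, -48.
Level-4 differences are constant, so u has degree 4.
Fitting a degree-4 polynomial gives u(m) = -2m^4 + m³ + 2m² - 2m + 4.
The constant term is u(0) = 4.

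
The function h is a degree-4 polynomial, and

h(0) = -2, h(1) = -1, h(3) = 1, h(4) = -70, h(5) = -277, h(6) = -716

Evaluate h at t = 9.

-4745

Write h(t) = at^4 + bt³ + ct² + dt + e; the 6 given values yield a linear system in the 5 coefficients.
Solving, h(t) = -t^4 + 2t³ + 5t² - 5t - 2.
Then h(9) = -4745.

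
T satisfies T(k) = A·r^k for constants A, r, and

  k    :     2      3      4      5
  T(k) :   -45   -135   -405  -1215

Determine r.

Consecutive ratio: -135/(-45) = 3, and -405/(-135) = 3, so r = 3.
Then A·3^2 = -45 gives A = -5, and T(k) = -5·3^k.

3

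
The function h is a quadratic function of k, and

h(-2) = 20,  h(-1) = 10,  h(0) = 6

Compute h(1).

8

Write h(k) = ak² + bk + c; the 3 given values yield a linear system in the 3 coefficients.
Solving, h(k) = 3k² - k + 6.
Then h(1) = 8.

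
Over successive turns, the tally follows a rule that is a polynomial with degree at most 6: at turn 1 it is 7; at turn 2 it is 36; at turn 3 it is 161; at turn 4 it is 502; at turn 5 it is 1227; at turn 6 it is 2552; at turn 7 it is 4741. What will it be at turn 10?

19852

Write the value at m as f(m).
Write f(m) = am^6 + bm^5 + cm^4 + dm³ + em² + pm + q; the 7 given values yield a linear system in the 7 coefficients.
Solving, the top 2 coefficients vanish, and f(m) = 2m^4 - 2m² + 5m + 2.
Then f(10) = 19852.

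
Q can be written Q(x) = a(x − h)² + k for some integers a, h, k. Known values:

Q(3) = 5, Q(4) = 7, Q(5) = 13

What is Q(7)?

First differences 2, 6; second difference 4 = 2a, so a = 2.
Expanding, the x-coefficient is −2ah = -4h; matching it to the data gives h = 3, and then k = 5.
So Q(x) = 2(x − 3)² + 5.
Q(7) = 2·4² + 5 = 37.

37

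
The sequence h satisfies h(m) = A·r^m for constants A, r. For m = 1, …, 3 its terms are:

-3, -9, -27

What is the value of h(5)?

Consecutive ratio: -9/(-3) = 3, and -27/(-9) = 3, so r = 3.
Then A·3^1 = -3 gives A = -1, and h(m) = -1·3^m.
h(5) = -1·3^5 = -243.

-243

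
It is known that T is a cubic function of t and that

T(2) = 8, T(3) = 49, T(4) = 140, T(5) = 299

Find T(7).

Write T(t) = at³ + bt² + ct + d; the 4 given values yield a linear system in the 4 coefficients.
Solving, T(t) = 3t³ - 2t² - 6t + 4.
Then T(7) = 893.

893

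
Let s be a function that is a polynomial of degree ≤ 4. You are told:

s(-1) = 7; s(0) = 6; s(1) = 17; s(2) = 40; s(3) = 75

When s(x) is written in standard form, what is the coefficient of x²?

First differences: -1, 11, 23, 35. Second differences: 12, 12, 12.
Level-2 differences are constant, so s has degree 2.
Fitting a degree-2 polynomial gives s(x) = 6x² + 5x + 6.
The coefficient of x² is 6.

6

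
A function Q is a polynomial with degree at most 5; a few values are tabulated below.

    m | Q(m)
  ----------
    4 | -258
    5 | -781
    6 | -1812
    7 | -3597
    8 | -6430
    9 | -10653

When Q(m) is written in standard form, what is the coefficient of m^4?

First differences: -523, -1031, -1785, -2833, -4223. Second differences: -508, -754, -1048, -1390. Third differences: -246, -294, -342. Fourth differences: -48, -48.
Level-4 differences are constant, so Q has degree 4.
Fitting a degree-4 polynomial gives Q(m) = -2m^4 + 3m³ + 3m² + 5m - 6.
The coefficient of m^4 is -2.

-2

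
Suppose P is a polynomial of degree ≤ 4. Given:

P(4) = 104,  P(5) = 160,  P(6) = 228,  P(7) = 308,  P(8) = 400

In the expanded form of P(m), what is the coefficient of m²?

6

First differences: 56, 68, 80, 92. Second differences: 12, 12, 12.
Level-2 differences are constant, so P has degree 2.
Fitting a degree-2 polynomial gives P(m) = 6m² + 2m.
The coefficient of m² is 6.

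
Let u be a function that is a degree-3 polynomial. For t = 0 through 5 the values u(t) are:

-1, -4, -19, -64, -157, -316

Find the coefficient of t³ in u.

-3

First differences: -3, -15, -45, -93, -159. Second differences: -12, -30, -48, -66. Third differences: -18, -18, -18.
Level-3 differences are constant, so u has degree 3.
Fitting a degree-3 polynomial gives u(t) = -3t³ + 3t² - 3t - 1.
The coefficient of t³ is -3.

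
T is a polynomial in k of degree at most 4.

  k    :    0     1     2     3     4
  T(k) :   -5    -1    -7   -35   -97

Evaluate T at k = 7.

Write T(k) = ak^4 + bk³ + ck² + dk + e; the 5 given values yield a linear system in the 5 coefficients.
Solving, the leading coefficient vanishes, and T(k) = -2k³ + k² + 5k - 5.
Then T(7) = -607.

-607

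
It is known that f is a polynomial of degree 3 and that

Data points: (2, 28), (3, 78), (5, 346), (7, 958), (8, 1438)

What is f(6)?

600

Write f(m) = am³ + bm² + cm + d; the 5 given values yield a linear system in the 4 coefficients.
Solving, f(m) = 3m³ - 2m² + 3m + 6.
Then f(6) = 600.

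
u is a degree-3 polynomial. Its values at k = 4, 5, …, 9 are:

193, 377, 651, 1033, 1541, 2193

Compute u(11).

4001

First differences: 184, 274, 382, 508, 652. Second differences: 90, 108, 126, 144. Third differences: 18, 18, 18.
Level-3 differences are constant, so u has degree 3.
Fitting a degree-3 polynomial gives u(k) = 3k³ + k - 3.
Then u(11) = 4001.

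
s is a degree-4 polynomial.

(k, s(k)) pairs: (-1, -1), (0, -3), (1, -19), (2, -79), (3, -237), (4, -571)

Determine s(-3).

-39

First differences: -2, -16, -60, -158, -334. Second differences: -14, -44, -98, -176. Third differences: -30, -54, -78. Fourth differences: -24, -24.
Level-4 differences are constant, so s has degree 4.
Fitting a degree-4 polynomial gives s(k) = -k^4 - 3k³ - 6k² - 6k - 3.
Then s(-3) = -39.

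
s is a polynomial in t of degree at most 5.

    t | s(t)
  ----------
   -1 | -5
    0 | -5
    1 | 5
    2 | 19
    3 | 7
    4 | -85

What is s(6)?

-845

Write s(t) = at^5 + bt^4 + ct³ + dt² + et + p; the 6 given values yield a linear system in the 6 coefficients.
Solving, the leading coefficient vanishes, and s(t) = -t^4 + t³ + 6t² + 4t - 5.
Then s(6) = -845.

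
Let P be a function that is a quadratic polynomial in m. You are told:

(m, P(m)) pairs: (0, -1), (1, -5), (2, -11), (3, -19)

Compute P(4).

-29

Write P(m) = am² + bm + c; the 4 given values yield a linear system in the 3 coefficients.
Solving, P(m) = -m² - 3m - 1.
Then P(4) = -29.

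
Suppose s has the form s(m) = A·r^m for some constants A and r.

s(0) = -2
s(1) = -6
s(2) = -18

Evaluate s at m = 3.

-54

Consecutive ratio: -6/(-2) = 3, and -18/(-6) = 3, so r = 3.
Then A·3^0 = -2 gives A = -2, and s(m) = -2·3^m.
s(3) = -2·3^3 = -54.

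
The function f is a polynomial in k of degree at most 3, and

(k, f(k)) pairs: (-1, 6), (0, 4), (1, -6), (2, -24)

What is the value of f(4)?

-84

First differences: -2, -10, -18. Second differences: -8, -8.
Level-2 differences are constant, so f has degree 2.
Fitting a degree-2 polynomial gives f(k) = -4k² - 6k + 4.
Then f(4) = -84.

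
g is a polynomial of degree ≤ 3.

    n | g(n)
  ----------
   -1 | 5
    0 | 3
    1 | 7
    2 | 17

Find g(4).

First differences: -2, 4, 10. Second differences: 6, 6.
Level-2 differences are constant, so g has degree 2.
Fitting a degree-2 polynomial gives g(n) = 3n² + n + 3.
Then g(4) = 55.

55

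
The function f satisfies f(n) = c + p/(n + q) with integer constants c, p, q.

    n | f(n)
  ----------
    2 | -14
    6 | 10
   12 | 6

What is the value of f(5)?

13

(f(n) − c)(n + q) = p for each data point; the three points give a linear system in c and q, then p follows.
Solving: c = 4, q = -3, p = 18, so f(n) = 4 + 18/(n − 3).
Then f(5) = 4 + 18/2 = 13.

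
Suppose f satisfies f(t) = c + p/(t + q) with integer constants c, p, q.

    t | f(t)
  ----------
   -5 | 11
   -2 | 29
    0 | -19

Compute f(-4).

13

(f(t) − c)(t + q) = p for each data point; the three points give a linear system in c and q, then p follows.
Solving: c = 5, q = 1, p = -24, so f(t) = 5 − 24/(t + 1).
Then f(-4) = 5 − 24/(-3) = 13.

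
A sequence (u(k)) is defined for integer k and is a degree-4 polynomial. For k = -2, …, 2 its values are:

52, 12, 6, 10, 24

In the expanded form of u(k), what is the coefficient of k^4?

Write u(k) = ak^4 + bk³ + ck² + dk + e; the 5 given values yield a linear system in the 5 coefficients.
Solving, u(k) = k^4 - 2k³ + 4k² + k + 6.
The coefficient of k^4 is 1.

1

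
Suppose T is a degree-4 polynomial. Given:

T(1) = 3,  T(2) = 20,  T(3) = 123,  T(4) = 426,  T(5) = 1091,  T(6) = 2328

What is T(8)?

7598

First differences: 17, 103, 303, 665, 1237. Second differences: 86, 200, 362, 572. Third differences: 114, 162, 210. Fourth differences: 48, 48.
Level-4 differences are constant, so T has degree 4.
Fitting a degree-4 polynomial gives T(m) = 2m^4 - m³ - m² - 3m + 6.
Then T(8) = 7598.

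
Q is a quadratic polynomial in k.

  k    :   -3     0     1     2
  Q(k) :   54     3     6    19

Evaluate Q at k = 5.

Write Q(k) = ak² + bk + c; the 4 given values yield a linear system in the 3 coefficients.
Solving, Q(k) = 5k² - 2k + 3.
Then Q(5) = 118.

118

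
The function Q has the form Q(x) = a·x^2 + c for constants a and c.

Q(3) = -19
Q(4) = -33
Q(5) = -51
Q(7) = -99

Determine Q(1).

-3

From Q(3) = -19 and Q(4) = -33: 9a + c = -19 and 16a + c = -33.
Subtracting: 7a = -14, so a = -2; then c = -19 − (-2)·9 = -1.
So Q(x) = -2x² − 1, and Q(1) = -3.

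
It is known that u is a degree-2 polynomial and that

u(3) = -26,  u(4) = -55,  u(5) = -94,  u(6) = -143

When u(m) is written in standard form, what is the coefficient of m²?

First differences: -29, -39, -49. Second differences: -10, -10.
Level-2 differences are constant, so u has degree 2.
Fitting a degree-2 polynomial gives u(m) = -5m² + 6m + 1.
The coefficient of m² is -5.

-5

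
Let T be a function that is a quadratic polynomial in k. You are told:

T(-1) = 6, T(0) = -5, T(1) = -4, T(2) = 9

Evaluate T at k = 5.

Write T(k) = ak² + bk + c; the 4 given values yield a linear system in the 3 coefficients.
Solving, T(k) = 6k² - 5k - 5.
Then T(5) = 120.

120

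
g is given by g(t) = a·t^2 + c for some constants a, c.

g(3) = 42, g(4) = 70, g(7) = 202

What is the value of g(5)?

106

From g(3) = 42 and g(4) = 70: 9a + c = 42 and 16a + c = 70.
Subtracting: 7a = 28, so a = 4; then c = 42 − 4·9 = 6.
So g(t) = 4t² + 6, and g(5) = 106.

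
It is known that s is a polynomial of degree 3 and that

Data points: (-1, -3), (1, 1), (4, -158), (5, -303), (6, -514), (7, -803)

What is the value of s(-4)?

Write s(x) = ax³ + bx² + cx + d; the 6 given values yield a linear system in the 4 coefficients.
Solving, s(x) = -2x³ - 3x² + 4x + 2.
Then s(-4) = 66.

66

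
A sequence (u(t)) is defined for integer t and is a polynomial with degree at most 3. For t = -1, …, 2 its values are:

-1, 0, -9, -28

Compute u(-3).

-33

First differences: 1, -9, -19. Second differences: -10, -10.
Level-2 differences are constant, so u has degree 2.
Fitting a degree-2 polynomial gives u(t) = -5t² - 4t.
Then u(-3) = -33.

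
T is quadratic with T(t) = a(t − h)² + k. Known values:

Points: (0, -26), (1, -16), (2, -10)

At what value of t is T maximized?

3

First differences 10, 6; second difference -4 = 2a, so a = -2.
Expanding, the t-coefficient is −2ah = 4h; matching it to the data gives h = 3, and then k = -8.
So T(t) = -2(t − 3)² − 8.
Hence h = 3.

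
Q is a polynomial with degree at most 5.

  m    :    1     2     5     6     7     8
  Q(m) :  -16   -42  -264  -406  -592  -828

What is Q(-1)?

Write Q(m) = am^5 + bm^4 + cm³ + dm² + em + p; the 6 given values yield a linear system in the 6 coefficients.
Solving, the top 2 coefficients vanish, and Q(m) = -m³ - 4m² - 7m - 4.
Then Q(-1) = 0.

0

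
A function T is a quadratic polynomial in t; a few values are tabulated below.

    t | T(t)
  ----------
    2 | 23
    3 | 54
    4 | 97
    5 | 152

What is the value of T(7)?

First differences: 31, 43, 55. Second differences: 12, 12.
Level-2 differences are constant, so T has degree 2.
Fitting a degree-2 polynomial gives T(t) = 6t² + t - 3.
Then T(7) = 298.

298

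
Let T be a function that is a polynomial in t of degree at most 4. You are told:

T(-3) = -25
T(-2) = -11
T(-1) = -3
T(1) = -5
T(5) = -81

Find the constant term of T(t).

Write T(t) = at^4 + bt³ + ct² + dt + e; the 5 given values yield a linear system in the 5 coefficients.
Solving, the top 2 coefficients vanish, and T(t) = -3t² - t - 1.
The constant term is T(0) = -1.

-1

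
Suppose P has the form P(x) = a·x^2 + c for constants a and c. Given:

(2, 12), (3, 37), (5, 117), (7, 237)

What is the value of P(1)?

-3

From P(2) = 12 and P(3) = 37: 4a + c = 12 and 9a + c = 37.
Subtracting: 5a = 25, so a = 5; then c = 12 − 5·4 = -8.
So P(x) = 5x² − 8, and P(1) = -3.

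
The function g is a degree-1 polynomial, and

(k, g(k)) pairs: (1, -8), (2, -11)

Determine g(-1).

-2

Write g(k) = ak + b; the 2 given values yield a linear system in the 2 coefficients.
Solving, g(k) = -3k - 5.
Then g(-1) = -2.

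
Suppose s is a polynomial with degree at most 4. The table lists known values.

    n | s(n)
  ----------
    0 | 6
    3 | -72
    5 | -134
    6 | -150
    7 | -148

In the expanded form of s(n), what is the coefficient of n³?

Write s(n) = an^4 + bn³ + cn² + dn + e; the 5 given values yield a linear system in the 5 coefficients.
Solving, the leading coefficient vanishes, and s(n) = n³ - 9n² - 8n + 6.
The coefficient of n³ is 1.

1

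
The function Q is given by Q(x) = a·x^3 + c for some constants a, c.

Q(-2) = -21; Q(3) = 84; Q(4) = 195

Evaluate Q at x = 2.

From Q(-2) = -21 and Q(3) = 84: -8a + c = -21 and 27a + c = 84.
Subtracting: 35a = 105, so a = 3; then c = -21 − 3·(-8) = 3.
So Q(x) = 3x³ + 3, and Q(2) = 27.

27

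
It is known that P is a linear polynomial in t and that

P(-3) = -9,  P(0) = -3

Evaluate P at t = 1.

-1

Write P(t) = at + b; the 2 given values yield a linear system in the 2 coefficients.
Solving, P(t) = 2t - 3.
Then P(1) = -1.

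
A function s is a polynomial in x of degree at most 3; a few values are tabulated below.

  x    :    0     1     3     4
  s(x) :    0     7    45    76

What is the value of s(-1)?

Write s(x) = ax³ + bx² + cx + d; the 4 given values yield a linear system in the 4 coefficients.
Solving, the leading coefficient vanishes, and s(x) = 4x² + 3x.
Then s(-1) = 1.

1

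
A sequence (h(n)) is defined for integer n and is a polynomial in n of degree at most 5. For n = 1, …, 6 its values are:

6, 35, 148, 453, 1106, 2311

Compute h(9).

11998

Write h(n) = an^5 + bn^4 + cn³ + dn² + en + p; the 6 given values yield a linear system in the 6 coefficients.
Solving, the leading coefficient vanishes, and h(n) = 2n^4 - 2n³ + 4n² + n + 1.
Then h(9) = 11998.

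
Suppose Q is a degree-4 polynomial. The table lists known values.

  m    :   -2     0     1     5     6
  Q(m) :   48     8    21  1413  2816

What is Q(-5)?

1353

Write Q(m) = am^4 + bm³ + cm² + dm + e; the 5 given values yield a linear system in the 5 coefficients.
Solving, Q(m) = 2m^4 + 5m² + 6m + 8.
Then Q(-5) = 1353.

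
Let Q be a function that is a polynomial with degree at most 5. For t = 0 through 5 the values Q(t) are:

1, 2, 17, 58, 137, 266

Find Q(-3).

First differences: 1, 15, 41, 79, 129. Second differences: 14, 26, 38, 50. Third differences: 12, 12, 12.
Level-3 differences are constant, so Q has degree 3.
Fitting a degree-3 polynomial gives Q(t) = 2t³ + t² - 2t + 1.
Then Q(-3) = -38.

-38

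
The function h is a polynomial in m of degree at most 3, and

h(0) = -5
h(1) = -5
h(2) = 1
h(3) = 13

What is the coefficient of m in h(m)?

First differences: 0, 6, 12. Second differences: 6, 6.
Level-2 differences are constant, so h has degree 2.
Fitting a degree-2 polynomial gives h(m) = 3m² - 3m - 5.
The coefficient of m is -3.

-3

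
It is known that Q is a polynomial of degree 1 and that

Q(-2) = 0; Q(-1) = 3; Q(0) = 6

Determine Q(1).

First differences: 3, 3.
Level-1 differences are constant, so Q has degree 1.
Extending the table by one column gives the next first difference 3, so Q(1) = 6 + 3 = 9.

9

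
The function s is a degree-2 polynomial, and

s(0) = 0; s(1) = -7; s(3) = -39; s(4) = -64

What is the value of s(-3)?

-15

Write s(x) = ax² + bx + c; the 4 given values yield a linear system in the 3 coefficients.
Solving, s(x) = -3x² - 4x.
Then s(-3) = -15.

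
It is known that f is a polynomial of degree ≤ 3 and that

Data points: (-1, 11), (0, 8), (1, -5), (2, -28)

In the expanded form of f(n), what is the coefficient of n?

-8

Write f(n) = an³ + bn² + cn + d; the 4 given values yield a linear system in the 4 coefficients.
Solving, the leading coefficient vanishes, and f(n) = -5n² - 8n + 8.
The coefficient of n is -8.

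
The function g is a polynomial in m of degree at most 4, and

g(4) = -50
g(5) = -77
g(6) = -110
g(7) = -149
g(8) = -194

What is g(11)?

-365

First differences: -27, -33, -39, -45. Second differences: -6, -6, -6.
Level-2 differences are constant, so g has degree 2.
Fitting a degree-2 polynomial gives g(m) = -3m² - 2.
Then g(11) = -365.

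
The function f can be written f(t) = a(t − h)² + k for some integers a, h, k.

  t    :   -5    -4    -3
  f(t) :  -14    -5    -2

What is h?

First differences 9, 3; second difference -6 = 2a, so a = -3.
Expanding, the t-coefficient is −2ah = 6h; matching it to the data gives h = -3, and then k = -2.
So f(t) = -3(t + 3)² − 2.
Hence h = -3.

-3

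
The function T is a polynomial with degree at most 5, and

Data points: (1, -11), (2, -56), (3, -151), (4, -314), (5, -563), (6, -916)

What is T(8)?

-2006

Write T(m) = am^5 + bm^4 + cm³ + dm² + em + p; the 6 given values yield a linear system in the 6 coefficients.
Solving, the top 2 coefficients vanish, and T(m) = -3m³ - 7m² - 3m + 2.
Then T(8) = -2006.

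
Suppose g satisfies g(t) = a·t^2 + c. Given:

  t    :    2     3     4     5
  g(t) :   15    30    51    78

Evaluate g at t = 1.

6

From g(2) = 15 and g(3) = 30: 4a + c = 15 and 9a + c = 30.
Subtracting: 5a = 15, so a = 3; then c = 15 − 3·4 = 3.
So g(t) = 3t² + 3, and g(1) = 6.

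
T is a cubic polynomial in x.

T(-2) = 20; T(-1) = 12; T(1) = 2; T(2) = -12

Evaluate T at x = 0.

Write T(x) = ax³ + bx² + cx + d; the 4 given values yield a linear system in the 4 coefficients.
Solving, T(x) = -x³ - x² - 4x + 8.
Then T(0) = 8.

8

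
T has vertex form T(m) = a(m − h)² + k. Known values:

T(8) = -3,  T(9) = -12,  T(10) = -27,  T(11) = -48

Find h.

7

First differences -9, -15, -21; second difference -6 = 2a, so a = -3.
Expanding, the m-coefficient is −2ah = 6h; matching it to the data gives h = 7, and then k = 0.
So T(m) = -3(m − 7)² + 0.
Hence h = 7.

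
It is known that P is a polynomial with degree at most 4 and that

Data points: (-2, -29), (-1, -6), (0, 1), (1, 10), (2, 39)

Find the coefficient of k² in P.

Write P(k) = ak^4 + bk³ + ck² + dk + e; the 5 given values yield a linear system in the 5 coefficients.
Solving, the leading coefficient vanishes, and P(k) = 3k³ + k² + 5k + 1.
The coefficient of k² is 1.

1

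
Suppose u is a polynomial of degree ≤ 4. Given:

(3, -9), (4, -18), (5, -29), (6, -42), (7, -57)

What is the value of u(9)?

-93

First differences: -9, -11, -13, -15. Second differences: -2, -2, -2.
Level-2 differences are constant, so u has degree 2.
Fitting a degree-2 polynomial gives u(n) = -n² - 2n + 6.
Then u(9) = -93.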